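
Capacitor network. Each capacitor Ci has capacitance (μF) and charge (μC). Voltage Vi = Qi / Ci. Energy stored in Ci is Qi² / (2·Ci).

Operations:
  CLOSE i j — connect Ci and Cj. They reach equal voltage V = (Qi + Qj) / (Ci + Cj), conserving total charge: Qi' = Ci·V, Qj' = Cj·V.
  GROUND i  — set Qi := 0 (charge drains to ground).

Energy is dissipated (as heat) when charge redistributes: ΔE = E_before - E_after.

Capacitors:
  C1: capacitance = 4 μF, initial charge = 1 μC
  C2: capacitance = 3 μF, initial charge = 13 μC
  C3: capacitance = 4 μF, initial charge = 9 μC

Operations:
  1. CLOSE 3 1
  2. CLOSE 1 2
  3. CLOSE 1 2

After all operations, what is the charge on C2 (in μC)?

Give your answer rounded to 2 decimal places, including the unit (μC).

Initial: C1(4μF, Q=1μC, V=0.25V), C2(3μF, Q=13μC, V=4.33V), C3(4μF, Q=9μC, V=2.25V)
Op 1: CLOSE 3-1: Q_total=10.00, C_total=8.00, V=1.25; Q3=5.00, Q1=5.00; dissipated=4.000
Op 2: CLOSE 1-2: Q_total=18.00, C_total=7.00, V=2.57; Q1=10.29, Q2=7.71; dissipated=8.149
Op 3: CLOSE 1-2: Q_total=18.00, C_total=7.00, V=2.57; Q1=10.29, Q2=7.71; dissipated=0.000
Final charges: Q1=10.29, Q2=7.71, Q3=5.00

Answer: 7.71 μC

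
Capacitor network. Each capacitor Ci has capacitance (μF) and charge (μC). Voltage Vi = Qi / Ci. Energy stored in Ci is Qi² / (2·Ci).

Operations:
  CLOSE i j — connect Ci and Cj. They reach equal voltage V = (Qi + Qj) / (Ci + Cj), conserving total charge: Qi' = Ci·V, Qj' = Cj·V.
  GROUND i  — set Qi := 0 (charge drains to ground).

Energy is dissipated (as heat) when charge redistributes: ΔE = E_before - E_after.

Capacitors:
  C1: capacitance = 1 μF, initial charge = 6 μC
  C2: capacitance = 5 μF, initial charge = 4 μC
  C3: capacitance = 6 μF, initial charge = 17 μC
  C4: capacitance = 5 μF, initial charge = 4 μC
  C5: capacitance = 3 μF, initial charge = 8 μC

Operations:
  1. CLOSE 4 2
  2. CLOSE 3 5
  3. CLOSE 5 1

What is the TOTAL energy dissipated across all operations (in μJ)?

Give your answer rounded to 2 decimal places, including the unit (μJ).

Initial: C1(1μF, Q=6μC, V=6.00V), C2(5μF, Q=4μC, V=0.80V), C3(6μF, Q=17μC, V=2.83V), C4(5μF, Q=4μC, V=0.80V), C5(3μF, Q=8μC, V=2.67V)
Op 1: CLOSE 4-2: Q_total=8.00, C_total=10.00, V=0.80; Q4=4.00, Q2=4.00; dissipated=0.000
Op 2: CLOSE 3-5: Q_total=25.00, C_total=9.00, V=2.78; Q3=16.67, Q5=8.33; dissipated=0.028
Op 3: CLOSE 5-1: Q_total=14.33, C_total=4.00, V=3.58; Q5=10.75, Q1=3.58; dissipated=3.894
Total dissipated: 3.921 μJ

Answer: 3.92 μJ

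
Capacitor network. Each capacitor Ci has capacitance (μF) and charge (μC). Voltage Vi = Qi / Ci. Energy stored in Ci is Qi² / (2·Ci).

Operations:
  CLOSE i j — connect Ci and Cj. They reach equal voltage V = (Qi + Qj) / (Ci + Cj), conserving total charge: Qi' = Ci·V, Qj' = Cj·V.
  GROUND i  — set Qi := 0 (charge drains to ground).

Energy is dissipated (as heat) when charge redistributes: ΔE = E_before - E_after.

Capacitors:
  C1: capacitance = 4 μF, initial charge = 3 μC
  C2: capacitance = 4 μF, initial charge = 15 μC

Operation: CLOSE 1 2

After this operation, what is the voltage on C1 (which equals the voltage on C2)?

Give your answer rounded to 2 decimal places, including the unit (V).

Initial: C1(4μF, Q=3μC, V=0.75V), C2(4μF, Q=15μC, V=3.75V)
Op 1: CLOSE 1-2: Q_total=18.00, C_total=8.00, V=2.25; Q1=9.00, Q2=9.00; dissipated=9.000

Answer: 2.25 V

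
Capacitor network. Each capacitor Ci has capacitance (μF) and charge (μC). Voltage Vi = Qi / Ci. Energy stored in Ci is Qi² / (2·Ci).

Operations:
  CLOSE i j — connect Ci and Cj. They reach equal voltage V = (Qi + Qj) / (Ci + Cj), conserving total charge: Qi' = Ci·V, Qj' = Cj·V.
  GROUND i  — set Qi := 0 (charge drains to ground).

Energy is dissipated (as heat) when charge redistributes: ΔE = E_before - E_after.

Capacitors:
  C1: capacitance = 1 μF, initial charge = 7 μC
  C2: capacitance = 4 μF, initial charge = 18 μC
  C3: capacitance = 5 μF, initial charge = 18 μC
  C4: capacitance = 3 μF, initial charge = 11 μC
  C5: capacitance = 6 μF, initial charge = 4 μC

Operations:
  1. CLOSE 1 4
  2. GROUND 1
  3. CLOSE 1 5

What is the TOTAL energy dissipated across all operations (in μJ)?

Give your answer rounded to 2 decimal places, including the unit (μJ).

Answer: 14.48 μJ

Derivation:
Initial: C1(1μF, Q=7μC, V=7.00V), C2(4μF, Q=18μC, V=4.50V), C3(5μF, Q=18μC, V=3.60V), C4(3μF, Q=11μC, V=3.67V), C5(6μF, Q=4μC, V=0.67V)
Op 1: CLOSE 1-4: Q_total=18.00, C_total=4.00, V=4.50; Q1=4.50, Q4=13.50; dissipated=4.167
Op 2: GROUND 1: Q1=0; energy lost=10.125
Op 3: CLOSE 1-5: Q_total=4.00, C_total=7.00, V=0.57; Q1=0.57, Q5=3.43; dissipated=0.190
Total dissipated: 14.482 μJ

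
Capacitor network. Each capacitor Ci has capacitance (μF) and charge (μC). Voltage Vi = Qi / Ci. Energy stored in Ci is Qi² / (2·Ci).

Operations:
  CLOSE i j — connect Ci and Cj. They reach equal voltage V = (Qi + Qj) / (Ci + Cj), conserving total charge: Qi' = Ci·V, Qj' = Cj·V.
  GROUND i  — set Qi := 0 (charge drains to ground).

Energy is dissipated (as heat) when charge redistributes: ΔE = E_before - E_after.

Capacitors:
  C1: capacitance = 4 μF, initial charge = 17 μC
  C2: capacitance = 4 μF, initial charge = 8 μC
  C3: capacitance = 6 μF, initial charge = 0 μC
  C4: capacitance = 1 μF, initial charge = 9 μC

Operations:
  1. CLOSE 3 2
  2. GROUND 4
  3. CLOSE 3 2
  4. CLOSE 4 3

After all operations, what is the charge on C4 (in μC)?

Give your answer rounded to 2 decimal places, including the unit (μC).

Initial: C1(4μF, Q=17μC, V=4.25V), C2(4μF, Q=8μC, V=2.00V), C3(6μF, Q=0μC, V=0.00V), C4(1μF, Q=9μC, V=9.00V)
Op 1: CLOSE 3-2: Q_total=8.00, C_total=10.00, V=0.80; Q3=4.80, Q2=3.20; dissipated=4.800
Op 2: GROUND 4: Q4=0; energy lost=40.500
Op 3: CLOSE 3-2: Q_total=8.00, C_total=10.00, V=0.80; Q3=4.80, Q2=3.20; dissipated=0.000
Op 4: CLOSE 4-3: Q_total=4.80, C_total=7.00, V=0.69; Q4=0.69, Q3=4.11; dissipated=0.274
Final charges: Q1=17.00, Q2=3.20, Q3=4.11, Q4=0.69

Answer: 0.69 μC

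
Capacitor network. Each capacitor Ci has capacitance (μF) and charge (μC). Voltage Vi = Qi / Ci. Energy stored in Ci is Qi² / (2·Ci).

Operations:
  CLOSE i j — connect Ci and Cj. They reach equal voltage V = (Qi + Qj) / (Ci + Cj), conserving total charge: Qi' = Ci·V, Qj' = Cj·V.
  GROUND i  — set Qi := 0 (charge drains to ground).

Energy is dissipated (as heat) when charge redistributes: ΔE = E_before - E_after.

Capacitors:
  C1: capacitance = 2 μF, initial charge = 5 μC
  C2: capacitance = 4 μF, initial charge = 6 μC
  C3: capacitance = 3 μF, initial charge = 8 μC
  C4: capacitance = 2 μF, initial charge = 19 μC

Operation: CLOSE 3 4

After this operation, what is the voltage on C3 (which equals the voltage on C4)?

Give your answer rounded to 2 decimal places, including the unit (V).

Initial: C1(2μF, Q=5μC, V=2.50V), C2(4μF, Q=6μC, V=1.50V), C3(3μF, Q=8μC, V=2.67V), C4(2μF, Q=19μC, V=9.50V)
Op 1: CLOSE 3-4: Q_total=27.00, C_total=5.00, V=5.40; Q3=16.20, Q4=10.80; dissipated=28.017

Answer: 5.40 V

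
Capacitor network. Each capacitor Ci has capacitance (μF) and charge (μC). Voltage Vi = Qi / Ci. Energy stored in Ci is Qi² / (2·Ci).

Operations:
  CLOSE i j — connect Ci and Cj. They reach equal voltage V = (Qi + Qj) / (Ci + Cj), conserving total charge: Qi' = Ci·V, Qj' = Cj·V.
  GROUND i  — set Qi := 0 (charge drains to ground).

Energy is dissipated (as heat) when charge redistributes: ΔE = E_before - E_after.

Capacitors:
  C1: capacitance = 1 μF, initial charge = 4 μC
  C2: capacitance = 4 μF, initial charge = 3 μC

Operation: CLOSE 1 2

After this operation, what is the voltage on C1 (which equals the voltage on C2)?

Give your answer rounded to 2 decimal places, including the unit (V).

Answer: 1.40 V

Derivation:
Initial: C1(1μF, Q=4μC, V=4.00V), C2(4μF, Q=3μC, V=0.75V)
Op 1: CLOSE 1-2: Q_total=7.00, C_total=5.00, V=1.40; Q1=1.40, Q2=5.60; dissipated=4.225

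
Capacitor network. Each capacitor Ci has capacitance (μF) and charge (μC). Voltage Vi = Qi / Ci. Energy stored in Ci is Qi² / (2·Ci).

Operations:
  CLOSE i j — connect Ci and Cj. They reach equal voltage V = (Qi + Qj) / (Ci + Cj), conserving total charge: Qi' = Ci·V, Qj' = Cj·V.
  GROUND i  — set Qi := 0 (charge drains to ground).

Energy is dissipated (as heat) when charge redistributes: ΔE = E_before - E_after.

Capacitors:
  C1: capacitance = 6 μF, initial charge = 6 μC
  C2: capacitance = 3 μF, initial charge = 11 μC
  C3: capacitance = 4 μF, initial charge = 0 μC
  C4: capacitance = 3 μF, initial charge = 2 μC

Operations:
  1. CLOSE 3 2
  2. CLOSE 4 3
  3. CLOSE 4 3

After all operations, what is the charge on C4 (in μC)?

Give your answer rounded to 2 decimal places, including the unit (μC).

Answer: 3.55 μC

Derivation:
Initial: C1(6μF, Q=6μC, V=1.00V), C2(3μF, Q=11μC, V=3.67V), C3(4μF, Q=0μC, V=0.00V), C4(3μF, Q=2μC, V=0.67V)
Op 1: CLOSE 3-2: Q_total=11.00, C_total=7.00, V=1.57; Q3=6.29, Q2=4.71; dissipated=11.524
Op 2: CLOSE 4-3: Q_total=8.29, C_total=7.00, V=1.18; Q4=3.55, Q3=4.73; dissipated=0.702
Op 3: CLOSE 4-3: Q_total=8.29, C_total=7.00, V=1.18; Q4=3.55, Q3=4.73; dissipated=0.000
Final charges: Q1=6.00, Q2=4.71, Q3=4.73, Q4=3.55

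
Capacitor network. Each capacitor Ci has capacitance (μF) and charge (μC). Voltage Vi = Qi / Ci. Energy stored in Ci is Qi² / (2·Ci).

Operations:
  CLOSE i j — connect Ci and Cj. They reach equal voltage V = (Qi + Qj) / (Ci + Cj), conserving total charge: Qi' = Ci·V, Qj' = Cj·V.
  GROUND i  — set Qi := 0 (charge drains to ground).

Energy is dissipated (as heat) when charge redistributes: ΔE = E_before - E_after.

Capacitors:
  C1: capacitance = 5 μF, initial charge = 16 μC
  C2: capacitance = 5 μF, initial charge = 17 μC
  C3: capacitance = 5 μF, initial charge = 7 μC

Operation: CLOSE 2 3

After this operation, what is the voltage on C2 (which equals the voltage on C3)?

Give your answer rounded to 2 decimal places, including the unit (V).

Answer: 2.40 V

Derivation:
Initial: C1(5μF, Q=16μC, V=3.20V), C2(5μF, Q=17μC, V=3.40V), C3(5μF, Q=7μC, V=1.40V)
Op 1: CLOSE 2-3: Q_total=24.00, C_total=10.00, V=2.40; Q2=12.00, Q3=12.00; dissipated=5.000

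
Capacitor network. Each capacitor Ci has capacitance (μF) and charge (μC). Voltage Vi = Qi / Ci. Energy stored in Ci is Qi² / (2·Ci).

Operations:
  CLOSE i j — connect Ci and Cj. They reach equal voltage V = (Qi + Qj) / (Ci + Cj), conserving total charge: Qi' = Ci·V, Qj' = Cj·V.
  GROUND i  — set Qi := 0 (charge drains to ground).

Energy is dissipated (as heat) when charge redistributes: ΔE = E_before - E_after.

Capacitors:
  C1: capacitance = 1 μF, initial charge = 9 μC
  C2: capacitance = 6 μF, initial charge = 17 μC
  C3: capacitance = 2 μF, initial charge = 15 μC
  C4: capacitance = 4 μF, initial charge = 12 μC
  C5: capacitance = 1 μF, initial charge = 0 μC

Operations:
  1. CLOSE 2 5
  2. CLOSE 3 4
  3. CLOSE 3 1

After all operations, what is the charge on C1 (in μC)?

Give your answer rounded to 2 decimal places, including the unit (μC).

Initial: C1(1μF, Q=9μC, V=9.00V), C2(6μF, Q=17μC, V=2.83V), C3(2μF, Q=15μC, V=7.50V), C4(4μF, Q=12μC, V=3.00V), C5(1μF, Q=0μC, V=0.00V)
Op 1: CLOSE 2-5: Q_total=17.00, C_total=7.00, V=2.43; Q2=14.57, Q5=2.43; dissipated=3.440
Op 2: CLOSE 3-4: Q_total=27.00, C_total=6.00, V=4.50; Q3=9.00, Q4=18.00; dissipated=13.500
Op 3: CLOSE 3-1: Q_total=18.00, C_total=3.00, V=6.00; Q3=12.00, Q1=6.00; dissipated=6.750
Final charges: Q1=6.00, Q2=14.57, Q3=12.00, Q4=18.00, Q5=2.43

Answer: 6.00 μC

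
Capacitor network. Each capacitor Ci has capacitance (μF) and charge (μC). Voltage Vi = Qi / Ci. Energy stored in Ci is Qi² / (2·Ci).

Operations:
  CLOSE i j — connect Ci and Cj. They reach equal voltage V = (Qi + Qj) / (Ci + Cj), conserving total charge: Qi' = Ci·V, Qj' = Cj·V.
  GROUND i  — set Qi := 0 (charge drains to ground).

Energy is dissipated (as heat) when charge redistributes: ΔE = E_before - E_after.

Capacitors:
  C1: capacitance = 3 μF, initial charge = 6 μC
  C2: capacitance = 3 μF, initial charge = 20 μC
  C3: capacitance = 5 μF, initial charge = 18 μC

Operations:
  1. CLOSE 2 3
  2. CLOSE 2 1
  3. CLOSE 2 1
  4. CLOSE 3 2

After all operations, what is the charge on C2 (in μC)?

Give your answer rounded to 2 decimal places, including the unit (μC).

Initial: C1(3μF, Q=6μC, V=2.00V), C2(3μF, Q=20μC, V=6.67V), C3(5μF, Q=18μC, V=3.60V)
Op 1: CLOSE 2-3: Q_total=38.00, C_total=8.00, V=4.75; Q2=14.25, Q3=23.75; dissipated=8.817
Op 2: CLOSE 2-1: Q_total=20.25, C_total=6.00, V=3.38; Q2=10.12, Q1=10.12; dissipated=5.672
Op 3: CLOSE 2-1: Q_total=20.25, C_total=6.00, V=3.38; Q2=10.12, Q1=10.12; dissipated=0.000
Op 4: CLOSE 3-2: Q_total=33.88, C_total=8.00, V=4.23; Q3=21.17, Q2=12.70; dissipated=1.772
Final charges: Q1=10.12, Q2=12.70, Q3=21.17

Answer: 12.70 μC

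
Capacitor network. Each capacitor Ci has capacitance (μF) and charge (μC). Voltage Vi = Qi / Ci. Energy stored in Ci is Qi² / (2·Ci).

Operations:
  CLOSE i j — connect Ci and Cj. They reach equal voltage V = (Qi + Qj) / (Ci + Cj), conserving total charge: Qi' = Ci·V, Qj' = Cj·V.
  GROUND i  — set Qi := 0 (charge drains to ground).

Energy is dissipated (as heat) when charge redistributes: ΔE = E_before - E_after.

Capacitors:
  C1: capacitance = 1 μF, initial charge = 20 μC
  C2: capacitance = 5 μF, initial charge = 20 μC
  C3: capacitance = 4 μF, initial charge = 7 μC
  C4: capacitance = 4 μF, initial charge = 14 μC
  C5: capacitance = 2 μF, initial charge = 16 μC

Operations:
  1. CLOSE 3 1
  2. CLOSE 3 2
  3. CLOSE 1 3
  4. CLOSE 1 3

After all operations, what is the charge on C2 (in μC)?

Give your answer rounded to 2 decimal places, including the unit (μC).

Initial: C1(1μF, Q=20μC, V=20.00V), C2(5μF, Q=20μC, V=4.00V), C3(4μF, Q=7μC, V=1.75V), C4(4μF, Q=14μC, V=3.50V), C5(2μF, Q=16μC, V=8.00V)
Op 1: CLOSE 3-1: Q_total=27.00, C_total=5.00, V=5.40; Q3=21.60, Q1=5.40; dissipated=133.225
Op 2: CLOSE 3-2: Q_total=41.60, C_total=9.00, V=4.62; Q3=18.49, Q2=23.11; dissipated=2.178
Op 3: CLOSE 1-3: Q_total=23.89, C_total=5.00, V=4.78; Q1=4.78, Q3=19.11; dissipated=0.242
Op 4: CLOSE 1-3: Q_total=23.89, C_total=5.00, V=4.78; Q1=4.78, Q3=19.11; dissipated=0.000
Final charges: Q1=4.78, Q2=23.11, Q3=19.11, Q4=14.00, Q5=16.00

Answer: 23.11 μC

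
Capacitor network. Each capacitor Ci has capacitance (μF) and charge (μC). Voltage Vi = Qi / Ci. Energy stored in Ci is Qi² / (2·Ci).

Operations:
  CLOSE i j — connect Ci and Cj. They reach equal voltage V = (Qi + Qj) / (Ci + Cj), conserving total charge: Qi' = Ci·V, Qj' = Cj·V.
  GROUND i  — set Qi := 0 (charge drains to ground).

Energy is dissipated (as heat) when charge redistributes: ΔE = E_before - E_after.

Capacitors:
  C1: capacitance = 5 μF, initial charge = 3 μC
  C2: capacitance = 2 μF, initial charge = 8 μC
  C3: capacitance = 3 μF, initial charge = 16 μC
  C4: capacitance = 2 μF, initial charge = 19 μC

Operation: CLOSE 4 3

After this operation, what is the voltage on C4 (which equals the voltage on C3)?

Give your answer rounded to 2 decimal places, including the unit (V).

Initial: C1(5μF, Q=3μC, V=0.60V), C2(2μF, Q=8μC, V=4.00V), C3(3μF, Q=16μC, V=5.33V), C4(2μF, Q=19μC, V=9.50V)
Op 1: CLOSE 4-3: Q_total=35.00, C_total=5.00, V=7.00; Q4=14.00, Q3=21.00; dissipated=10.417

Answer: 7.00 V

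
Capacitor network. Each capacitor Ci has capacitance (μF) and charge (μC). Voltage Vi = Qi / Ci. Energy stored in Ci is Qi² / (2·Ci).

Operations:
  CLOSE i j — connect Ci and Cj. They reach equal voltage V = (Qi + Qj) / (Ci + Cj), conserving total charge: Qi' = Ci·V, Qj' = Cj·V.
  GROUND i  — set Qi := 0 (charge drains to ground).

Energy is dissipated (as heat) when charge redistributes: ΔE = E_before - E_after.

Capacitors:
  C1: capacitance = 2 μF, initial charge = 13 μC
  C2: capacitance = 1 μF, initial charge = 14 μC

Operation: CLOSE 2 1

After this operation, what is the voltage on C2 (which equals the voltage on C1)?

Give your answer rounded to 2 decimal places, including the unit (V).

Initial: C1(2μF, Q=13μC, V=6.50V), C2(1μF, Q=14μC, V=14.00V)
Op 1: CLOSE 2-1: Q_total=27.00, C_total=3.00, V=9.00; Q2=9.00, Q1=18.00; dissipated=18.750

Answer: 9.00 V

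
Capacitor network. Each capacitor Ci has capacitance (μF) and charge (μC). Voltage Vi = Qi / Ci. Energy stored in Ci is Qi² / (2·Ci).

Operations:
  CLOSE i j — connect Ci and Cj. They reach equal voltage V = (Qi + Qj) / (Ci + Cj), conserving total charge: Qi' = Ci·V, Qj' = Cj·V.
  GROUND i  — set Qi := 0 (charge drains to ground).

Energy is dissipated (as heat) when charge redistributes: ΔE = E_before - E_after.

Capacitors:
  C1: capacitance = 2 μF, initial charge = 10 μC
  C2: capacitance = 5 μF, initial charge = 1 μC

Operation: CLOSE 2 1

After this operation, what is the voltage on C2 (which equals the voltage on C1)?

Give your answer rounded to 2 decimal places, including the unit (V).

Answer: 1.57 V

Derivation:
Initial: C1(2μF, Q=10μC, V=5.00V), C2(5μF, Q=1μC, V=0.20V)
Op 1: CLOSE 2-1: Q_total=11.00, C_total=7.00, V=1.57; Q2=7.86, Q1=3.14; dissipated=16.457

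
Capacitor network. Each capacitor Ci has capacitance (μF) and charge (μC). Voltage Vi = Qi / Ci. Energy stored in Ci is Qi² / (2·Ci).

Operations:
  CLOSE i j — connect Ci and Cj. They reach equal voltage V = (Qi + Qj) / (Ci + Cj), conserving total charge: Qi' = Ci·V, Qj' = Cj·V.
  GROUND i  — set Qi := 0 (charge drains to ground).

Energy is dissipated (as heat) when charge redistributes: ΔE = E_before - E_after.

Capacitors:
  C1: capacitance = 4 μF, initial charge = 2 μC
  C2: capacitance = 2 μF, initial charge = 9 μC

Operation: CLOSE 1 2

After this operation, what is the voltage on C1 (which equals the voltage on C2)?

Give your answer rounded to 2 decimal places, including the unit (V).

Answer: 1.83 V

Derivation:
Initial: C1(4μF, Q=2μC, V=0.50V), C2(2μF, Q=9μC, V=4.50V)
Op 1: CLOSE 1-2: Q_total=11.00, C_total=6.00, V=1.83; Q1=7.33, Q2=3.67; dissipated=10.667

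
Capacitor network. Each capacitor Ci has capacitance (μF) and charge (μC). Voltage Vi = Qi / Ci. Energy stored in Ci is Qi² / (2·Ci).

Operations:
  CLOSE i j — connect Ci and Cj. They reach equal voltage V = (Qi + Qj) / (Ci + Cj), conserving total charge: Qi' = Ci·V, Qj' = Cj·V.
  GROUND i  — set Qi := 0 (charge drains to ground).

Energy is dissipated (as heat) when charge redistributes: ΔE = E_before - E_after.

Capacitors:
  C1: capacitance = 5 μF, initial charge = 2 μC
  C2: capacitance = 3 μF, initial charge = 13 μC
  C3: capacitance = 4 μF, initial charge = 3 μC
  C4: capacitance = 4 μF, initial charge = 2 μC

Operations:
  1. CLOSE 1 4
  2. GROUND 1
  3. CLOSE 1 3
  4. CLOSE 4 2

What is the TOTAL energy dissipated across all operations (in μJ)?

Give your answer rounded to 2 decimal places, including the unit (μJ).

Answer: 14.09 μJ

Derivation:
Initial: C1(5μF, Q=2μC, V=0.40V), C2(3μF, Q=13μC, V=4.33V), C3(4μF, Q=3μC, V=0.75V), C4(4μF, Q=2μC, V=0.50V)
Op 1: CLOSE 1-4: Q_total=4.00, C_total=9.00, V=0.44; Q1=2.22, Q4=1.78; dissipated=0.011
Op 2: GROUND 1: Q1=0; energy lost=0.494
Op 3: CLOSE 1-3: Q_total=3.00, C_total=9.00, V=0.33; Q1=1.67, Q3=1.33; dissipated=0.625
Op 4: CLOSE 4-2: Q_total=14.78, C_total=7.00, V=2.11; Q4=8.44, Q2=6.33; dissipated=12.963
Total dissipated: 14.093 μJ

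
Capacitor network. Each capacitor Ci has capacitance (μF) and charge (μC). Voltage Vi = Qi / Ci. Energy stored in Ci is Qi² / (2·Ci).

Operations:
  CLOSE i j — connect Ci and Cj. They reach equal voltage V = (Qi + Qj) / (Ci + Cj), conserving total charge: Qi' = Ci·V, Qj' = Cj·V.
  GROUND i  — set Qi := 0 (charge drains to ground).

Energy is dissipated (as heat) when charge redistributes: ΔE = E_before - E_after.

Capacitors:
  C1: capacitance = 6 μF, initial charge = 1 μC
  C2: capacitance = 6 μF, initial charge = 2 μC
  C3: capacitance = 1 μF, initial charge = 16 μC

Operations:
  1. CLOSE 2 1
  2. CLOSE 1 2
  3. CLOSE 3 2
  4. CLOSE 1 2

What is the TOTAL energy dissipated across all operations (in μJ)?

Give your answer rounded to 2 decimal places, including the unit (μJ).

Answer: 113.95 μJ

Derivation:
Initial: C1(6μF, Q=1μC, V=0.17V), C2(6μF, Q=2μC, V=0.33V), C3(1μF, Q=16μC, V=16.00V)
Op 1: CLOSE 2-1: Q_total=3.00, C_total=12.00, V=0.25; Q2=1.50, Q1=1.50; dissipated=0.042
Op 2: CLOSE 1-2: Q_total=3.00, C_total=12.00, V=0.25; Q1=1.50, Q2=1.50; dissipated=0.000
Op 3: CLOSE 3-2: Q_total=17.50, C_total=7.00, V=2.50; Q3=2.50, Q2=15.00; dissipated=106.312
Op 4: CLOSE 1-2: Q_total=16.50, C_total=12.00, V=1.38; Q1=8.25, Q2=8.25; dissipated=7.594
Total dissipated: 113.948 μJ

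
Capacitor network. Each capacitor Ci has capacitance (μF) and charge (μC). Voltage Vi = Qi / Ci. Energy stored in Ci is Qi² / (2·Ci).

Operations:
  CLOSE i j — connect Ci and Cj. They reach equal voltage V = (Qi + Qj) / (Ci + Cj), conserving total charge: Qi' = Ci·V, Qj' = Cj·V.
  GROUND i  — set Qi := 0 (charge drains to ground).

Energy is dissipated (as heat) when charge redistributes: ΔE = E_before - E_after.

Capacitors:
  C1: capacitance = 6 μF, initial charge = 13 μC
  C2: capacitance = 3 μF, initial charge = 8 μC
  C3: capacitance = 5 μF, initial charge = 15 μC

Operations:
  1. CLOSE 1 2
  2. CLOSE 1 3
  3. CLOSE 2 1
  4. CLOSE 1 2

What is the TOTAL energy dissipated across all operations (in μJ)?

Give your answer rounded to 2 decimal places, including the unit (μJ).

Answer: 0.95 μJ

Derivation:
Initial: C1(6μF, Q=13μC, V=2.17V), C2(3μF, Q=8μC, V=2.67V), C3(5μF, Q=15μC, V=3.00V)
Op 1: CLOSE 1-2: Q_total=21.00, C_total=9.00, V=2.33; Q1=14.00, Q2=7.00; dissipated=0.250
Op 2: CLOSE 1-3: Q_total=29.00, C_total=11.00, V=2.64; Q1=15.82, Q3=13.18; dissipated=0.606
Op 3: CLOSE 2-1: Q_total=22.82, C_total=9.00, V=2.54; Q2=7.61, Q1=15.21; dissipated=0.092
Op 4: CLOSE 1-2: Q_total=22.82, C_total=9.00, V=2.54; Q1=15.21, Q2=7.61; dissipated=0.000
Total dissipated: 0.948 μJ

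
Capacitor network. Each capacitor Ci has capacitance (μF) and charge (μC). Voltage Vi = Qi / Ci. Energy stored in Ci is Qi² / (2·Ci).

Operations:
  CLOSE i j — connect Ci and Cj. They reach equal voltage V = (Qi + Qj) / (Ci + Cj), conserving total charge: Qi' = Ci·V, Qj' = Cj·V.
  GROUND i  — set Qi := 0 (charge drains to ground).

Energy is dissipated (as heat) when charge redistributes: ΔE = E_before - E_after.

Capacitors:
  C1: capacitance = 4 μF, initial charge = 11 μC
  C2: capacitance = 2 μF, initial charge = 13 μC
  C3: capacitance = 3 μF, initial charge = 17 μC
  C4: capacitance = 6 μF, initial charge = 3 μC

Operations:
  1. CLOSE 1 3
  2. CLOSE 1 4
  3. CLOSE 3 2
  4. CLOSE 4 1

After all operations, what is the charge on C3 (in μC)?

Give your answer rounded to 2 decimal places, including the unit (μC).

Answer: 15.00 μC

Derivation:
Initial: C1(4μF, Q=11μC, V=2.75V), C2(2μF, Q=13μC, V=6.50V), C3(3μF, Q=17μC, V=5.67V), C4(6μF, Q=3μC, V=0.50V)
Op 1: CLOSE 1-3: Q_total=28.00, C_total=7.00, V=4.00; Q1=16.00, Q3=12.00; dissipated=7.292
Op 2: CLOSE 1-4: Q_total=19.00, C_total=10.00, V=1.90; Q1=7.60, Q4=11.40; dissipated=14.700
Op 3: CLOSE 3-2: Q_total=25.00, C_total=5.00, V=5.00; Q3=15.00, Q2=10.00; dissipated=3.750
Op 4: CLOSE 4-1: Q_total=19.00, C_total=10.00, V=1.90; Q4=11.40, Q1=7.60; dissipated=0.000
Final charges: Q1=7.60, Q2=10.00, Q3=15.00, Q4=11.40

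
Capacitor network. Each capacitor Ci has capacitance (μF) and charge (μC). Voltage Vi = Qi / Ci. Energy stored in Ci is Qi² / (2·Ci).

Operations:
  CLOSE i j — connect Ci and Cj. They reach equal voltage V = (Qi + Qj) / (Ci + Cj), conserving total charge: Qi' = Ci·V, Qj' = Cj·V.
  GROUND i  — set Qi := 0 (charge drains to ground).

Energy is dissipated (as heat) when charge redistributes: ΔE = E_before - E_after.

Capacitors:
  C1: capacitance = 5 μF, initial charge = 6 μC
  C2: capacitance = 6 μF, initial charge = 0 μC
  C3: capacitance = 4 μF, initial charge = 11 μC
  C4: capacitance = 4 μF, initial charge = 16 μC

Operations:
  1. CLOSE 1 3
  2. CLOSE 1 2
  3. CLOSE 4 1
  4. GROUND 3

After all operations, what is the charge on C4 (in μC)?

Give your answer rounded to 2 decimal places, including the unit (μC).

Initial: C1(5μF, Q=6μC, V=1.20V), C2(6μF, Q=0μC, V=0.00V), C3(4μF, Q=11μC, V=2.75V), C4(4μF, Q=16μC, V=4.00V)
Op 1: CLOSE 1-3: Q_total=17.00, C_total=9.00, V=1.89; Q1=9.44, Q3=7.56; dissipated=2.669
Op 2: CLOSE 1-2: Q_total=9.44, C_total=11.00, V=0.86; Q1=4.29, Q2=5.15; dissipated=4.865
Op 3: CLOSE 4-1: Q_total=20.29, C_total=9.00, V=2.25; Q4=9.02, Q1=11.27; dissipated=10.965
Op 4: GROUND 3: Q3=0; energy lost=7.136
Final charges: Q1=11.27, Q2=5.15, Q3=0.00, Q4=9.02

Answer: 9.02 μC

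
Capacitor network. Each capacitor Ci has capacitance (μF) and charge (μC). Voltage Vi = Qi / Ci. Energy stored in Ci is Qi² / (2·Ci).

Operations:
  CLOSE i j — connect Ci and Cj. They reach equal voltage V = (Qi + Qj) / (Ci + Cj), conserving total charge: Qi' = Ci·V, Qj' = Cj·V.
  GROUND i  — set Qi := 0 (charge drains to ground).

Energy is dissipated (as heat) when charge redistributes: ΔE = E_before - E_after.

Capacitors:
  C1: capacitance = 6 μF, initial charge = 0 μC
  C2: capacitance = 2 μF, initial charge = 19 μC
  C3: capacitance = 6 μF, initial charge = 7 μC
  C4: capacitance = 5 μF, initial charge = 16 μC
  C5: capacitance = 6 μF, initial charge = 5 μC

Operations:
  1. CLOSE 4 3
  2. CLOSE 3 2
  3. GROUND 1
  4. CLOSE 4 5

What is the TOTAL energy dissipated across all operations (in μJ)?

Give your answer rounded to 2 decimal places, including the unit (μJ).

Initial: C1(6μF, Q=0μC, V=0.00V), C2(2μF, Q=19μC, V=9.50V), C3(6μF, Q=7μC, V=1.17V), C4(5μF, Q=16μC, V=3.20V), C5(6μF, Q=5μC, V=0.83V)
Op 1: CLOSE 4-3: Q_total=23.00, C_total=11.00, V=2.09; Q4=10.45, Q3=12.55; dissipated=5.638
Op 2: CLOSE 3-2: Q_total=31.55, C_total=8.00, V=3.94; Q3=23.66, Q2=7.89; dissipated=41.171
Op 3: GROUND 1: Q1=0; energy lost=0.000
Op 4: CLOSE 4-5: Q_total=15.45, C_total=11.00, V=1.40; Q4=7.02, Q5=8.43; dissipated=2.157
Total dissipated: 48.965 μJ

Answer: 48.97 μJ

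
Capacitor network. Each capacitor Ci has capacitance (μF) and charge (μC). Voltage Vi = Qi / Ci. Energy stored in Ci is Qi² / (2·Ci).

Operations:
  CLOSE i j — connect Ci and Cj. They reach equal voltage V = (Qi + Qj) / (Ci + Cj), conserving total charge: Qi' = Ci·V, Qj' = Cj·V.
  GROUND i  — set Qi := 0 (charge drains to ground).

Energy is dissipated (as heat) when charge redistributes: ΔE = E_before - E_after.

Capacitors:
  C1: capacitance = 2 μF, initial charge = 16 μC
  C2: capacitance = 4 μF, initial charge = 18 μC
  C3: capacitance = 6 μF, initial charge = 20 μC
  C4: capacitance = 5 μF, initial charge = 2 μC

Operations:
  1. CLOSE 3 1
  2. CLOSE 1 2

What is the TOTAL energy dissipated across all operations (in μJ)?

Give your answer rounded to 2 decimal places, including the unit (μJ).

Initial: C1(2μF, Q=16μC, V=8.00V), C2(4μF, Q=18μC, V=4.50V), C3(6μF, Q=20μC, V=3.33V), C4(5μF, Q=2μC, V=0.40V)
Op 1: CLOSE 3-1: Q_total=36.00, C_total=8.00, V=4.50; Q3=27.00, Q1=9.00; dissipated=16.333
Op 2: CLOSE 1-2: Q_total=27.00, C_total=6.00, V=4.50; Q1=9.00, Q2=18.00; dissipated=0.000
Total dissipated: 16.333 μJ

Answer: 16.33 μJ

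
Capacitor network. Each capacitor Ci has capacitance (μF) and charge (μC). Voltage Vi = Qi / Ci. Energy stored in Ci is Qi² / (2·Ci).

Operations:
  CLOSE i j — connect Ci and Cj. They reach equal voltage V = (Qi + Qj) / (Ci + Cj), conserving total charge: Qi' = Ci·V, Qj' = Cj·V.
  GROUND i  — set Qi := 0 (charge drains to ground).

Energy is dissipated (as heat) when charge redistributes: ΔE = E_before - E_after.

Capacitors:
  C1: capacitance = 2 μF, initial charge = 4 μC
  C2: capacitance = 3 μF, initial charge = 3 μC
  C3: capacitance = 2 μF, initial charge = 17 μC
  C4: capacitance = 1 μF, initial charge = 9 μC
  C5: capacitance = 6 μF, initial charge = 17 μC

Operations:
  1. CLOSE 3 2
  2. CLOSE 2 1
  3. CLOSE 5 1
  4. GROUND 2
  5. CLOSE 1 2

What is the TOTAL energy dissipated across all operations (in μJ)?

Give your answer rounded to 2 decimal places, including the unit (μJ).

Initial: C1(2μF, Q=4μC, V=2.00V), C2(3μF, Q=3μC, V=1.00V), C3(2μF, Q=17μC, V=8.50V), C4(1μF, Q=9μC, V=9.00V), C5(6μF, Q=17μC, V=2.83V)
Op 1: CLOSE 3-2: Q_total=20.00, C_total=5.00, V=4.00; Q3=8.00, Q2=12.00; dissipated=33.750
Op 2: CLOSE 2-1: Q_total=16.00, C_total=5.00, V=3.20; Q2=9.60, Q1=6.40; dissipated=2.400
Op 3: CLOSE 5-1: Q_total=23.40, C_total=8.00, V=2.92; Q5=17.55, Q1=5.85; dissipated=0.101
Op 4: GROUND 2: Q2=0; energy lost=15.360
Op 5: CLOSE 1-2: Q_total=5.85, C_total=5.00, V=1.17; Q1=2.34, Q2=3.51; dissipated=5.133
Total dissipated: 56.744 μJ

Answer: 56.74 μJ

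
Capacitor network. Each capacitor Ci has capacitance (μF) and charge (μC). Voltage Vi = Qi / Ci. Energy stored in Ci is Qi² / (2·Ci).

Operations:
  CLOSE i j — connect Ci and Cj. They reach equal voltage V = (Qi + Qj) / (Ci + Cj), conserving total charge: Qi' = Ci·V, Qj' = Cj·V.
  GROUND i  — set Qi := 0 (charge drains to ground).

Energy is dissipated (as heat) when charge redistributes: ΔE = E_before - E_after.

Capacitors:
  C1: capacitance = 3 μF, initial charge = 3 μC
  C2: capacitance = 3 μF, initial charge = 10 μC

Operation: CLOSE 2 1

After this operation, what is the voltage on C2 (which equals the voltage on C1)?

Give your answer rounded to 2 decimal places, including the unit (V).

Initial: C1(3μF, Q=3μC, V=1.00V), C2(3μF, Q=10μC, V=3.33V)
Op 1: CLOSE 2-1: Q_total=13.00, C_total=6.00, V=2.17; Q2=6.50, Q1=6.50; dissipated=4.083

Answer: 2.17 V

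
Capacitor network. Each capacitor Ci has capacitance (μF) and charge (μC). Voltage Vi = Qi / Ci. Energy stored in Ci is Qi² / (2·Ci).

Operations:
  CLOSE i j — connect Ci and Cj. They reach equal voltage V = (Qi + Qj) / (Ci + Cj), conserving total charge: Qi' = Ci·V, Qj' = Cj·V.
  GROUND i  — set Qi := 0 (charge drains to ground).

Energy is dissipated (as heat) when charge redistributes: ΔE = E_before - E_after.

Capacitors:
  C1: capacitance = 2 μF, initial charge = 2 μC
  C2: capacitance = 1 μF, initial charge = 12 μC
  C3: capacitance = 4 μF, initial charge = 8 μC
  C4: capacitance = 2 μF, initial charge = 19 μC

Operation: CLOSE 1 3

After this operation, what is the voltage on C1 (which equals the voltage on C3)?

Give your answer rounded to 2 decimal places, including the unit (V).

Answer: 1.67 V

Derivation:
Initial: C1(2μF, Q=2μC, V=1.00V), C2(1μF, Q=12μC, V=12.00V), C3(4μF, Q=8μC, V=2.00V), C4(2μF, Q=19μC, V=9.50V)
Op 1: CLOSE 1-3: Q_total=10.00, C_total=6.00, V=1.67; Q1=3.33, Q3=6.67; dissipated=0.667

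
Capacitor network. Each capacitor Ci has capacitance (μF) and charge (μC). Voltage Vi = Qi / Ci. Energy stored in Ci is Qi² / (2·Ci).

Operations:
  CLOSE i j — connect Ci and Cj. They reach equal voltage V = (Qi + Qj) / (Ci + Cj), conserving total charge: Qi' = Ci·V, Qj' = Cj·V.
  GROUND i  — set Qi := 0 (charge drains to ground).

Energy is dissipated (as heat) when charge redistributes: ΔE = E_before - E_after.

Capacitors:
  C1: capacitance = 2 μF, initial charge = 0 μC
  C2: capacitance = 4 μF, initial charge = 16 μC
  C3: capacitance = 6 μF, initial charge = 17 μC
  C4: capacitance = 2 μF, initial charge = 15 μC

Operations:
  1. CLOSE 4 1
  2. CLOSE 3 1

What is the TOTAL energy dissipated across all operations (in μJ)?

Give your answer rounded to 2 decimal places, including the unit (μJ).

Initial: C1(2μF, Q=0μC, V=0.00V), C2(4μF, Q=16μC, V=4.00V), C3(6μF, Q=17μC, V=2.83V), C4(2μF, Q=15μC, V=7.50V)
Op 1: CLOSE 4-1: Q_total=15.00, C_total=4.00, V=3.75; Q4=7.50, Q1=7.50; dissipated=28.125
Op 2: CLOSE 3-1: Q_total=24.50, C_total=8.00, V=3.06; Q3=18.38, Q1=6.12; dissipated=0.630
Total dissipated: 28.755 μJ

Answer: 28.76 μJ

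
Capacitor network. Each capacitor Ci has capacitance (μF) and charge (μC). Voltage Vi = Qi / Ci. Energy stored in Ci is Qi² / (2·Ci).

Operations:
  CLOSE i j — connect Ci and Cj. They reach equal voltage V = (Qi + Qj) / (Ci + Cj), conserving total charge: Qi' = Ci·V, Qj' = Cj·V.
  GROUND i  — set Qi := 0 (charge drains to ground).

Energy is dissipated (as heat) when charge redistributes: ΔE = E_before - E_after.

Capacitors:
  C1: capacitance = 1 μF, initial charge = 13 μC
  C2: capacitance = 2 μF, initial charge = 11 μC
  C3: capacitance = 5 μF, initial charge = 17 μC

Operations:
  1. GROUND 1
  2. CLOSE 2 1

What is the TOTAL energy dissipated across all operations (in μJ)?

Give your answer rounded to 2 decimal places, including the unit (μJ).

Answer: 94.58 μJ

Derivation:
Initial: C1(1μF, Q=13μC, V=13.00V), C2(2μF, Q=11μC, V=5.50V), C3(5μF, Q=17μC, V=3.40V)
Op 1: GROUND 1: Q1=0; energy lost=84.500
Op 2: CLOSE 2-1: Q_total=11.00, C_total=3.00, V=3.67; Q2=7.33, Q1=3.67; dissipated=10.083
Total dissipated: 94.583 μJ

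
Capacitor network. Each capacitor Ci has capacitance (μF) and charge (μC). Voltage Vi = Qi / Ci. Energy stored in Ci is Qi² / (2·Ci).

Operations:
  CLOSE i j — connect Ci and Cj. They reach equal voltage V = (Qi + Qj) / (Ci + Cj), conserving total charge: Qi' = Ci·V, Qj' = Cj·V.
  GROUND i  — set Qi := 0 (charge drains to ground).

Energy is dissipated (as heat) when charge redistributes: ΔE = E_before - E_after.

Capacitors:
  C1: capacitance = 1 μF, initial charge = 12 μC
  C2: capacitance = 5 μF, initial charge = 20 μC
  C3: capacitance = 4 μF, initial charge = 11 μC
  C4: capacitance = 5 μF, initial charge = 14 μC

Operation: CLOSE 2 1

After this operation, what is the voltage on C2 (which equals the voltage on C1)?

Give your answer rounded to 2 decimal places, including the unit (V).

Answer: 5.33 V

Derivation:
Initial: C1(1μF, Q=12μC, V=12.00V), C2(5μF, Q=20μC, V=4.00V), C3(4μF, Q=11μC, V=2.75V), C4(5μF, Q=14μC, V=2.80V)
Op 1: CLOSE 2-1: Q_total=32.00, C_total=6.00, V=5.33; Q2=26.67, Q1=5.33; dissipated=26.667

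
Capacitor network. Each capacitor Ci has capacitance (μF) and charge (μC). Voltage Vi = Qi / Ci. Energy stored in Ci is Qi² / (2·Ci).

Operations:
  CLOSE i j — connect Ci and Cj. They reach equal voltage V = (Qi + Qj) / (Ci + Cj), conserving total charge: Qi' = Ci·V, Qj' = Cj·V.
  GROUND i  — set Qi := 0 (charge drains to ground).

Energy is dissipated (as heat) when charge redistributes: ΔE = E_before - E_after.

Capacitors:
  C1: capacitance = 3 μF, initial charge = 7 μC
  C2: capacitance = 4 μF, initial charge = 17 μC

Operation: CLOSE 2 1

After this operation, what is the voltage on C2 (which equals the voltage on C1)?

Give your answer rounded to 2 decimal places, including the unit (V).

Answer: 3.43 V

Derivation:
Initial: C1(3μF, Q=7μC, V=2.33V), C2(4μF, Q=17μC, V=4.25V)
Op 1: CLOSE 2-1: Q_total=24.00, C_total=7.00, V=3.43; Q2=13.71, Q1=10.29; dissipated=3.149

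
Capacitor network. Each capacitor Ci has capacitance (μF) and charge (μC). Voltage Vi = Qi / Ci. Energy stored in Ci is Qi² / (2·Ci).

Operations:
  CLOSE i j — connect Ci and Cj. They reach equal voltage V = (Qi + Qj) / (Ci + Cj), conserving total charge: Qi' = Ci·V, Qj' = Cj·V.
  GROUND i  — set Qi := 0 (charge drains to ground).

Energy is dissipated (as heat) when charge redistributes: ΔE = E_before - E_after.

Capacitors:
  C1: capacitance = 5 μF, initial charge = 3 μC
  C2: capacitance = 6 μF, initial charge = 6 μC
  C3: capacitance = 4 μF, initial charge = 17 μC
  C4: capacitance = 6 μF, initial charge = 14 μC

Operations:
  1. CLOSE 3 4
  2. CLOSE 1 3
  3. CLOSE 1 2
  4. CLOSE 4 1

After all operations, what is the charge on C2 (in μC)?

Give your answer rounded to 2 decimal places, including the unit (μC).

Answer: 7.94 μC

Derivation:
Initial: C1(5μF, Q=3μC, V=0.60V), C2(6μF, Q=6μC, V=1.00V), C3(4μF, Q=17μC, V=4.25V), C4(6μF, Q=14μC, V=2.33V)
Op 1: CLOSE 3-4: Q_total=31.00, C_total=10.00, V=3.10; Q3=12.40, Q4=18.60; dissipated=4.408
Op 2: CLOSE 1-3: Q_total=15.40, C_total=9.00, V=1.71; Q1=8.56, Q3=6.84; dissipated=6.944
Op 3: CLOSE 1-2: Q_total=14.56, C_total=11.00, V=1.32; Q1=6.62, Q2=7.94; dissipated=0.690
Op 4: CLOSE 4-1: Q_total=25.22, C_total=11.00, V=2.29; Q4=13.75, Q1=11.46; dissipated=4.305
Final charges: Q1=11.46, Q2=7.94, Q3=6.84, Q4=13.75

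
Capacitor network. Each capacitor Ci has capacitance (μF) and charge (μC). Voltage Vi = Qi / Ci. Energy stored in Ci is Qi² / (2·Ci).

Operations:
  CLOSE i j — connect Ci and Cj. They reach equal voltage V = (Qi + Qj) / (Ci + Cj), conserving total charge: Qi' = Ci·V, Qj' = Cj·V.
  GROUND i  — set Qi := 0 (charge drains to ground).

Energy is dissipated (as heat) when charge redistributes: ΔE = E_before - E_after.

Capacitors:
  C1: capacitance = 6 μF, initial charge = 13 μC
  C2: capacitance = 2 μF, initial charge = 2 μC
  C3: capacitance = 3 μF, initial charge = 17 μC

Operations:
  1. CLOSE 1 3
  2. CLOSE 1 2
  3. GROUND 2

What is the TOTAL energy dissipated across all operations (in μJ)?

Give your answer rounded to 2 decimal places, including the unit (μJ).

Initial: C1(6μF, Q=13μC, V=2.17V), C2(2μF, Q=2μC, V=1.00V), C3(3μF, Q=17μC, V=5.67V)
Op 1: CLOSE 1-3: Q_total=30.00, C_total=9.00, V=3.33; Q1=20.00, Q3=10.00; dissipated=12.250
Op 2: CLOSE 1-2: Q_total=22.00, C_total=8.00, V=2.75; Q1=16.50, Q2=5.50; dissipated=4.083
Op 3: GROUND 2: Q2=0; energy lost=7.562
Total dissipated: 23.896 μJ

Answer: 23.90 μJ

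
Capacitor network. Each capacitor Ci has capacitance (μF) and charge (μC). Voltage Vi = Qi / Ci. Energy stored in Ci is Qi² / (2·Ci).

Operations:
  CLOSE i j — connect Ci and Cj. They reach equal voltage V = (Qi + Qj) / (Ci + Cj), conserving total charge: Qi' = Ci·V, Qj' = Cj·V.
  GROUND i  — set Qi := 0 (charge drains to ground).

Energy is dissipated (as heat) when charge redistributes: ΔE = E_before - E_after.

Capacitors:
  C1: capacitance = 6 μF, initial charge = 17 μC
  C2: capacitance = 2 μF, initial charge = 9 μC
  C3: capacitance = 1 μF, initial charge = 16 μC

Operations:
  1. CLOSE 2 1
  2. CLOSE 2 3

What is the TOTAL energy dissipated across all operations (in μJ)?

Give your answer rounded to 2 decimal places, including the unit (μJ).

Initial: C1(6μF, Q=17μC, V=2.83V), C2(2μF, Q=9μC, V=4.50V), C3(1μF, Q=16μC, V=16.00V)
Op 1: CLOSE 2-1: Q_total=26.00, C_total=8.00, V=3.25; Q2=6.50, Q1=19.50; dissipated=2.083
Op 2: CLOSE 2-3: Q_total=22.50, C_total=3.00, V=7.50; Q2=15.00, Q3=7.50; dissipated=54.188
Total dissipated: 56.271 μJ

Answer: 56.27 μJ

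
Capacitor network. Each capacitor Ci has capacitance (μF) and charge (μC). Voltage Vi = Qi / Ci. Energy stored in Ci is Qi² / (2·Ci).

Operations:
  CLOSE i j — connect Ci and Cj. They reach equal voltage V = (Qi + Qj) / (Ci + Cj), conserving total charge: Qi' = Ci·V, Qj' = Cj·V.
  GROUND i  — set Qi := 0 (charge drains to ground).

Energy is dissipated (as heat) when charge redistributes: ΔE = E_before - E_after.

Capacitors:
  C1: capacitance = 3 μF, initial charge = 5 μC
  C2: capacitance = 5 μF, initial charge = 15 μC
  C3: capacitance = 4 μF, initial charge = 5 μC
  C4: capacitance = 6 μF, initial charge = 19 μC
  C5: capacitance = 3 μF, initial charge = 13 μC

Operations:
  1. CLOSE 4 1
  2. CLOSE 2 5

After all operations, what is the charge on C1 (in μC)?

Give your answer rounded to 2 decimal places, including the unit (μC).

Initial: C1(3μF, Q=5μC, V=1.67V), C2(5μF, Q=15μC, V=3.00V), C3(4μF, Q=5μC, V=1.25V), C4(6μF, Q=19μC, V=3.17V), C5(3μF, Q=13μC, V=4.33V)
Op 1: CLOSE 4-1: Q_total=24.00, C_total=9.00, V=2.67; Q4=16.00, Q1=8.00; dissipated=2.250
Op 2: CLOSE 2-5: Q_total=28.00, C_total=8.00, V=3.50; Q2=17.50, Q5=10.50; dissipated=1.667
Final charges: Q1=8.00, Q2=17.50, Q3=5.00, Q4=16.00, Q5=10.50

Answer: 8.00 μC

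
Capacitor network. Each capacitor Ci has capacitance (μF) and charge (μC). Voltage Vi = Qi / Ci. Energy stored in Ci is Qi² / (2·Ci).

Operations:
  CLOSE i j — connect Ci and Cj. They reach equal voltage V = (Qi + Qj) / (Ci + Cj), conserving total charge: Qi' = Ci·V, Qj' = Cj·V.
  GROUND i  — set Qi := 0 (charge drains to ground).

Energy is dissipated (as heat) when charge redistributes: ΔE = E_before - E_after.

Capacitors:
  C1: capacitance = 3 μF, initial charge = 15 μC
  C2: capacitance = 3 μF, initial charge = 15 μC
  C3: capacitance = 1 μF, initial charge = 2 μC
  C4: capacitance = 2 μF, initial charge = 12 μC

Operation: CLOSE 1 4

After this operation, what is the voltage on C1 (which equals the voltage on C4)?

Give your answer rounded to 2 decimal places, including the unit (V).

Initial: C1(3μF, Q=15μC, V=5.00V), C2(3μF, Q=15μC, V=5.00V), C3(1μF, Q=2μC, V=2.00V), C4(2μF, Q=12μC, V=6.00V)
Op 1: CLOSE 1-4: Q_total=27.00, C_total=5.00, V=5.40; Q1=16.20, Q4=10.80; dissipated=0.600

Answer: 5.40 V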